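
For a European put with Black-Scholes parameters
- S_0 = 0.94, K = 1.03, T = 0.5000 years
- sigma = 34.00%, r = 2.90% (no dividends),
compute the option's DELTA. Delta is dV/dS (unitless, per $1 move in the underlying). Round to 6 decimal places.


Answer: Delta = -0.579180

Derivation:
d1 = -0.1997959574; d2 = -0.4402122630
phi(d1) = 0.3910586440; exp(-qT) = 1.0000000000; exp(-rT) = 0.9856046187
N(-d1) = 0.5791799185
Delta = -exp(-qT) * N(-d1) = -1.0000000000 * 0.5791799185 = -0.579180


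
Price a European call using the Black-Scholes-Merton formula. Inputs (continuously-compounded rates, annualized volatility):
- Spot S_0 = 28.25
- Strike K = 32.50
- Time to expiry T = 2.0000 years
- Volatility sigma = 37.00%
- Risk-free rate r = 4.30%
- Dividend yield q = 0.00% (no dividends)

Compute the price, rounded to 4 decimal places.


Answer: Price = 5.2382

Derivation:
d1 = (ln(S/K) + (r - q + 0.5*sigma^2) * T) / (sigma * sqrt(T)) = 0.15814991
d2 = d1 - sigma * sqrt(T) = -0.36510910
exp(-rT) = 0.91759423; exp(-qT) = 1.00000000
C = S_0 * exp(-qT) * N(d1) - K * exp(-rT) * N(d2)
N(d1) = 0.56283066; N(d2) = 0.35751498
C = 28.2500 * 1.00000000 * 0.56283066 - 32.5000 * 0.91759423 * 0.35751498 = 5.2382


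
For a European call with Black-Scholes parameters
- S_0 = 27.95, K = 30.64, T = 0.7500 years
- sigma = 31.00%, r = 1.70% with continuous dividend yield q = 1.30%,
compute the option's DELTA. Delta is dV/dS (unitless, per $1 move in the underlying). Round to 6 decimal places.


Answer: Delta = 0.417873

Derivation:
d1 = -0.1968639460; d2 = -0.4653318211
phi(d1) = 0.3912861130; exp(-qT) = 0.9902973771; exp(-rT) = 0.9873309369
N(d1) = 0.4219670042
Delta = exp(-qT) * N(d1) = 0.9902973771 * 0.4219670042 = 0.417873


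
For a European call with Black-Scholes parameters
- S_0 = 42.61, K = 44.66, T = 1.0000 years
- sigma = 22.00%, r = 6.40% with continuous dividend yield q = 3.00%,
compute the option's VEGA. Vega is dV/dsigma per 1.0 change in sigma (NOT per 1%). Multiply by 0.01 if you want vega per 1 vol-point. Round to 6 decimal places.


Answer: Vega = 16.475132

Derivation:
d1 = 0.0509578232; d2 = -0.1690421768
phi(d1) = 0.3984246498; exp(-qT) = 0.9704455335; exp(-rT) = 0.9380049995
Vega = S * exp(-qT) * phi(d1) * sqrt(T) = 42.6100 * 0.9704455335 * 0.3984246498 * 1.0000000000 = 16.475132


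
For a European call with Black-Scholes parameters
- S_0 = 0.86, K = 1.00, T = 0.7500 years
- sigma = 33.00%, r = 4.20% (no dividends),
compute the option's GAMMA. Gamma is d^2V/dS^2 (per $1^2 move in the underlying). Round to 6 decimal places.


Answer: Gamma = 1.563111

Derivation:
d1 = -0.2746276418; d2 = -0.5604160250
phi(d1) = 0.3841782259; exp(-qT) = 1.0000000000; exp(-rT) = 0.9689909565
Gamma = exp(-qT) * phi(d1) / (S * sigma * sqrt(T)) = 1.0000000000 * 0.3841782259 / (0.8600 * 0.3300 * 0.8660254038) = 1.563111


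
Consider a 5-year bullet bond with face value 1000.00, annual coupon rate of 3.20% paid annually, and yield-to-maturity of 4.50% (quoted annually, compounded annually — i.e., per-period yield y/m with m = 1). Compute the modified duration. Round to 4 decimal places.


Coupon per period c = face * coupon_rate / m = 32.000000
Periods per year m = 1; per-period yield y/m = 0.045000
Number of cashflows N = 5
Cashflows (t years, CF_t, discount factor 1/(1+y/m)^(m*t), PV):
  t = 1.0000: CF_t = 32.000000, DF = 0.956938, PV = 30.622010
  t = 2.0000: CF_t = 32.000000, DF = 0.915730, PV = 29.303358
  t = 3.0000: CF_t = 32.000000, DF = 0.876297, PV = 28.041491
  t = 4.0000: CF_t = 32.000000, DF = 0.838561, PV = 26.833963
  t = 5.0000: CF_t = 1032.000000, DF = 0.802451, PV = 828.129480
Price P = sum_t PV_t = 942.930302
First compute Macaulay numerator sum_t t * PV_t:
  t * PV_t at t = 1.0000: 30.622010
  t * PV_t at t = 2.0000: 58.606717
  t * PV_t at t = 3.0000: 84.124474
  t * PV_t at t = 4.0000: 107.335852
  t * PV_t at t = 5.0000: 4140.647400
Macaulay duration D = 4421.336452 / 942.930302 = 4.688932
Modified duration = D / (1 + y/m) = 4.688932 / (1 + 0.045000) = 4.487017

Answer: Modified duration = 4.4870


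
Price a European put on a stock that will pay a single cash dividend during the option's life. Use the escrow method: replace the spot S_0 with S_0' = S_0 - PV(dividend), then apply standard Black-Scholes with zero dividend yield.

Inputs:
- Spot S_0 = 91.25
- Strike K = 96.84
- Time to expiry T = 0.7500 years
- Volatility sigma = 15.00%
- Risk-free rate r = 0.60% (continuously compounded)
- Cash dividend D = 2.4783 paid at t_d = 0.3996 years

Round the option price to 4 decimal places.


Answer: Price = 9.5410

Derivation:
PV(D) = D * exp(-r * t_d) = 2.4783 * 0.99760527 = 2.47236515
S_0' = S_0 - PV(D) = 91.2500 - 2.47236515 = 88.77763485
d1 = (ln(S_0'/K) + (r + sigma^2/2)*T) / (sigma*sqrt(T)) = -0.56955892
d2 = d1 - sigma*sqrt(T) = -0.69946273
exp(-rT) = 0.99551011
N(-d1) = 0.71551155; N(-d2) = 0.75786855
P = K * exp(-rT) * N(-d2) - S_0' * N(-d1) = 96.8400 * 0.99551011 * 0.75786855 - 88.77763485 * 0.71551155 = 9.5410


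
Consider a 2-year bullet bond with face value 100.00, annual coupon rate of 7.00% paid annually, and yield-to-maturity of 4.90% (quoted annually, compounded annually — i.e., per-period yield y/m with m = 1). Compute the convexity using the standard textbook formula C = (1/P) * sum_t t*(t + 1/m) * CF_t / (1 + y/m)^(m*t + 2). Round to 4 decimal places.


Coupon per period c = face * coupon_rate / m = 7.000000
Periods per year m = 1; per-period yield y/m = 0.049000
Number of cashflows N = 2
Cashflows (t years, CF_t, discount factor 1/(1+y/m)^(m*t), PV):
  t = 1.0000: CF_t = 7.000000, DF = 0.953289, PV = 6.673022
  t = 2.0000: CF_t = 107.000000, DF = 0.908760, PV = 97.237280
Price P = sum_t PV_t = 103.910302
Convexity numerator sum_t t*(t + 1/m) * CF_t / (1+y/m)^(m*t + 2):
  t = 1.0000: term = 12.128346
  t = 2.0000: term = 530.191884
Convexity = (1/P) * sum = 542.320230 / 103.910302 = 5.219119

Answer: Convexity = 5.2191


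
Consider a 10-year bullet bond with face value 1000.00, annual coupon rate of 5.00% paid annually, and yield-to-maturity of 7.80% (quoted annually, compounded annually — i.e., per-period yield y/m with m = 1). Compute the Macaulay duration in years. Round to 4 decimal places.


Answer: Macaulay duration = 7.8637 years

Derivation:
Coupon per period c = face * coupon_rate / m = 50.000000
Periods per year m = 1; per-period yield y/m = 0.078000
Number of cashflows N = 10
Cashflows (t years, CF_t, discount factor 1/(1+y/m)^(m*t), PV):
  t = 1.0000: CF_t = 50.000000, DF = 0.927644, PV = 46.382189
  t = 2.0000: CF_t = 50.000000, DF = 0.860523, PV = 43.026150
  t = 3.0000: CF_t = 50.000000, DF = 0.798259, PV = 39.912940
  t = 4.0000: CF_t = 50.000000, DF = 0.740500, PV = 37.024991
  t = 5.0000: CF_t = 50.000000, DF = 0.686920, PV = 34.346003
  t = 6.0000: CF_t = 50.000000, DF = 0.637217, PV = 31.860856
  t = 7.0000: CF_t = 50.000000, DF = 0.591111, PV = 29.555525
  t = 8.0000: CF_t = 50.000000, DF = 0.548340, PV = 27.416999
  t = 9.0000: CF_t = 50.000000, DF = 0.508664, PV = 25.433209
  t = 10.0000: CF_t = 1050.000000, DF = 0.471859, PV = 495.452119
Price P = sum_t PV_t = 810.410981
Macaulay numerator sum_t t * PV_t:
  t * PV_t at t = 1.0000: 46.382189
  t * PV_t at t = 2.0000: 86.052299
  t * PV_t at t = 3.0000: 119.738821
  t * PV_t at t = 4.0000: 148.099964
  t * PV_t at t = 5.0000: 171.730014
  t * PV_t at t = 6.0000: 191.165136
  t * PV_t at t = 7.0000: 206.888675
  t * PV_t at t = 8.0000: 219.335993
  t * PV_t at t = 9.0000: 228.898879
  t * PV_t at t = 10.0000: 4954.521194
Macaulay duration D = (sum_t t * PV_t) / P = 6372.813164 / 810.410981 = 7.863681


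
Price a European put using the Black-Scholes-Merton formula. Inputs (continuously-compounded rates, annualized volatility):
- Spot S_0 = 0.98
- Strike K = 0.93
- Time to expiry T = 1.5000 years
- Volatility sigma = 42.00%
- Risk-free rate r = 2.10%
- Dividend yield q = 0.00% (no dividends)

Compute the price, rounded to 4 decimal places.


d1 = (ln(S/K) + (r - q + 0.5*sigma^2) * T) / (sigma * sqrt(T)) = 0.42023910
d2 = d1 - sigma * sqrt(T) = -0.09415375
exp(-rT) = 0.96899096; exp(-qT) = 1.00000000
P = K * exp(-rT) * N(-d2) - S_0 * exp(-qT) * N(-d1)
N(-d1) = 0.33715540; N(-d2) = 0.53750649
P = 0.9300 * 0.96899096 * 0.53750649 - 0.9800 * 1.00000000 * 0.33715540 = 0.1540

Answer: Price = 0.1540


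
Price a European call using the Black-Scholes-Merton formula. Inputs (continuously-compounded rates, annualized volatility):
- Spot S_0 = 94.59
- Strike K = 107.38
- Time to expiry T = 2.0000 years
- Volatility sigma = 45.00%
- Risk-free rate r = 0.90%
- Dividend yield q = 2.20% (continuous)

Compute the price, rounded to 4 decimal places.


Answer: Price = 17.6690

Derivation:
d1 = (ln(S/K) + (r - q + 0.5*sigma^2) * T) / (sigma * sqrt(T)) = 0.07806116
d2 = d1 - sigma * sqrt(T) = -0.55833494
exp(-rT) = 0.98216103; exp(-qT) = 0.95695396
C = S_0 * exp(-qT) * N(d1) - K * exp(-rT) * N(d2)
N(d1) = 0.53111030; N(d2) = 0.28830784
C = 94.5900 * 0.95695396 * 0.53111030 - 107.3800 * 0.98216103 * 0.28830784 = 17.6690


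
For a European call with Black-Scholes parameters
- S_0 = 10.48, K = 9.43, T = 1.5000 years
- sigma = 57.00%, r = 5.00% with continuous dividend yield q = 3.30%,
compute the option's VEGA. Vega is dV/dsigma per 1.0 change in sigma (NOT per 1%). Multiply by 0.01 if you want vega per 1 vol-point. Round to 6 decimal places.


Answer: Vega = 4.219353

Derivation:
d1 = 0.5368072274; d2 = -0.1612973493
phi(d1) = 0.3454112534; exp(-qT) = 0.9517051581; exp(-rT) = 0.9277434863
Vega = S * exp(-qT) * phi(d1) * sqrt(T) = 10.4800 * 0.9517051581 * 0.3454112534 * 1.2247448714 = 4.219353


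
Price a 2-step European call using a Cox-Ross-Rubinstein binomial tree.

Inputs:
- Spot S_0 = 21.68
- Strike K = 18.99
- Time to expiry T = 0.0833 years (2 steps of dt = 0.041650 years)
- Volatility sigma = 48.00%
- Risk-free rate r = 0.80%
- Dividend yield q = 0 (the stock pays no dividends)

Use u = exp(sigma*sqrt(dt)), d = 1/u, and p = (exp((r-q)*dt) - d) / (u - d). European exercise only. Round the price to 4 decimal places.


dt = T/N = 0.041650
u = exp(sigma*sqrt(dt)) = 1.102919; d = 1/u = 0.906685
p = (exp((r-q)*dt) - d) / (u - d) = 0.477228
Discount per step: exp(-r*dt) = 0.999667
Stock lattice S(k, i) with i counting down-moves:
  k=0: S(0,0) = 21.6800
  k=1: S(1,0) = 23.9113; S(1,1) = 19.6569
  k=2: S(2,0) = 26.3722; S(2,1) = 21.6800; S(2,2) = 17.8227
Terminal payoffs V(N, i) = max(S_T - K, 0):
  V(2,0) = 7.382193; V(2,1) = 2.690000; V(2,2) = 0.000000
Backward induction: V(k, i) = exp(-r*dt) * [p * V(k+1, i) + (1-p) * V(k+1, i+1)].
  V(1,0) = exp(-r*dt) * [p*7.382193 + (1-p)*2.690000] = 4.927603
  V(1,1) = exp(-r*dt) * [p*2.690000 + (1-p)*0.000000] = 1.283315
  V(0,0) = exp(-r*dt) * [p*4.927603 + (1-p)*1.283315] = 3.021464

Answer: Price = V(0,0) = 3.0215


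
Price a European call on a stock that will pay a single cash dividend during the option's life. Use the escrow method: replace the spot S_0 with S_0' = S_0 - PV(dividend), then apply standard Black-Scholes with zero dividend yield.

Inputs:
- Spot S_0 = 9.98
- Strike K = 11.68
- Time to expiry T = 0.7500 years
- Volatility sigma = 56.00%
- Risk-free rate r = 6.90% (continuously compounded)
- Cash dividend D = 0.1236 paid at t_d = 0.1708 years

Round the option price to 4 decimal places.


PV(D) = D * exp(-r * t_d) = 0.1236 * 0.98828397 = 0.12215190
S_0' = S_0 - PV(D) = 9.9800 - 0.12215190 = 9.85784810
d1 = (ln(S_0'/K) + (r + sigma^2/2)*T) / (sigma*sqrt(T)) = -0.00053627
d2 = d1 - sigma*sqrt(T) = -0.48551050
exp(-rT) = 0.94956623
N(d1) = 0.49978606; N(d2) = 0.31365713
C = S_0' * N(d1) - K * exp(-rT) * N(d2) = 9.85784810 * 0.49978606 - 11.6800 * 0.94956623 * 0.31365713 = 1.4481

Answer: Price = 1.4481


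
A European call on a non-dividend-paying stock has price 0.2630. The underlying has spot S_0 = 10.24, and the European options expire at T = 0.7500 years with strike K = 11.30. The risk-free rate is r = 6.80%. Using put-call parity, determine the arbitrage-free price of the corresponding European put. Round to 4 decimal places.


Answer: Put price = 0.7611

Derivation:
Put-call parity: C - P = S_0 * exp(-qT) - K * exp(-rT).
S_0 * exp(-qT) = 10.2400 * 1.00000000 = 10.24000000
K * exp(-rT) = 11.3000 * 0.95027867 = 10.73814898
P = C - S*exp(-qT) + K*exp(-rT)
P = 0.2630 - 10.24000000 + 10.73814898 = 0.7611


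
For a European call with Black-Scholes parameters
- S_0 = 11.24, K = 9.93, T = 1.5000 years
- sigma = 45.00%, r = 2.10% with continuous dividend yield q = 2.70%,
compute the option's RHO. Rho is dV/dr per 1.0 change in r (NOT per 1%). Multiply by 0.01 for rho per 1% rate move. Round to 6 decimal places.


d1 = 0.4840797144; d2 = -0.0670554777
phi(d1) = 0.3548340306; exp(-qT) = 0.9603091645; exp(-rT) = 0.9689909565
N(d2) = 0.4732687689
Rho = K*T*exp(-rT)*N(d2) = 9.9300 * 1.5000 * 0.9689909565 * 0.4732687689 = 6.830745

Answer: Rho = 6.830745


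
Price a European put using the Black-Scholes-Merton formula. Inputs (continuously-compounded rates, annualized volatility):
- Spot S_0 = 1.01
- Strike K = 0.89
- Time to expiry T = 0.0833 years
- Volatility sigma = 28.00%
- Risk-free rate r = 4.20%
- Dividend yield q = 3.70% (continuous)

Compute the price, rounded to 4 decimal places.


d1 = (ln(S/K) + (r - q + 0.5*sigma^2) * T) / (sigma * sqrt(T)) = 1.61070887
d2 = d1 - sigma * sqrt(T) = 1.52989600
exp(-rT) = 0.99650751; exp(-qT) = 0.99692264
P = K * exp(-rT) * N(-d2) - S_0 * exp(-qT) * N(-d1)
N(-d1) = 0.05362160; N(-d2) = 0.06302124
P = 0.8900 * 0.99650751 * 0.06302124 - 1.0100 * 0.99692264 * 0.05362160 = 0.0019

Answer: Price = 0.0019


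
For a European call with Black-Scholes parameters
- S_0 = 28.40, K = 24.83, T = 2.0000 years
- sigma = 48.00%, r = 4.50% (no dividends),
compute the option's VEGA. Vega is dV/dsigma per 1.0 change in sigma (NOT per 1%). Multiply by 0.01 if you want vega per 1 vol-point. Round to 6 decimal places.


d1 = 0.6698901981; d2 = -0.0089323119
phi(d1) = 0.3187605860; exp(-qT) = 1.0000000000; exp(-rT) = 0.9139311853
Vega = S * exp(-qT) * phi(d1) * sqrt(T) = 28.4000 * 1.0000000000 * 0.3187605860 * 1.4142135624 = 12.802593

Answer: Vega = 12.802593


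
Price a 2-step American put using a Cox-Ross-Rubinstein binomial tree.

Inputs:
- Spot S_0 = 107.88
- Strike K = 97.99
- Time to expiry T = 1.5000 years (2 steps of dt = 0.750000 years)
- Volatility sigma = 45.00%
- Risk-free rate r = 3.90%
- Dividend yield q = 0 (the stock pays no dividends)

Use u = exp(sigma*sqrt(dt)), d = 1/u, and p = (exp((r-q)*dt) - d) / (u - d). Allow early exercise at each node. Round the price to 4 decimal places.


Answer: Price = V(0,0) = 14.3007

Derivation:
dt = T/N = 0.750000
u = exp(sigma*sqrt(dt)) = 1.476555; d = 1/u = 0.677252
p = (exp((r-q)*dt) - d) / (u - d) = 0.440922
Discount per step: exp(-r*dt) = 0.971174
Stock lattice S(k, i) with i counting down-moves:
  k=0: S(0,0) = 107.8800
  k=1: S(1,0) = 159.2907; S(1,1) = 73.0620
  k=2: S(2,0) = 235.2014; S(2,1) = 107.8800; S(2,2) = 49.4814
Terminal payoffs V(N, i) = max(K - S_T, 0):
  V(2,0) = 0.000000; V(2,1) = 0.000000; V(2,2) = 48.508610
Backward induction: V(k, i) = exp(-r*dt) * [p * V(k+1, i) + (1-p) * V(k+1, i+1)]; then take max(V_cont, immediate exercise) for American.
  V(1,0) = exp(-r*dt) * [p*0.000000 + (1-p)*0.000000] = 0.000000; exercise = 0.000000; V(1,0) = max -> 0.000000
  V(1,1) = exp(-r*dt) * [p*0.000000 + (1-p)*48.508610] = 26.338341; exercise = 24.928024; V(1,1) = max -> 26.338341
  V(0,0) = exp(-r*dt) * [p*0.000000 + (1-p)*26.338341] = 14.300723; exercise = 0.000000; V(0,0) = max -> 14.300723


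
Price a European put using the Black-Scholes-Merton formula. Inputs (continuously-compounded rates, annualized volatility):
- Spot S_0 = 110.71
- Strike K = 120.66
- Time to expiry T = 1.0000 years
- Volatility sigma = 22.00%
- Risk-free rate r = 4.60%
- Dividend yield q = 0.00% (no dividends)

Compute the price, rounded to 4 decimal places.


d1 = (ln(S/K) + (r - q + 0.5*sigma^2) * T) / (sigma * sqrt(T)) = -0.07210229
d2 = d1 - sigma * sqrt(T) = -0.29210229
exp(-rT) = 0.95504196; exp(-qT) = 1.00000000
P = K * exp(-rT) * N(-d2) - S_0 * exp(-qT) * N(-d1)
N(-d1) = 0.52873975; N(-d2) = 0.61489579
P = 120.6600 * 0.95504196 * 0.61489579 - 110.7100 * 1.00000000 * 0.52873975 = 12.3210

Answer: Price = 12.3210


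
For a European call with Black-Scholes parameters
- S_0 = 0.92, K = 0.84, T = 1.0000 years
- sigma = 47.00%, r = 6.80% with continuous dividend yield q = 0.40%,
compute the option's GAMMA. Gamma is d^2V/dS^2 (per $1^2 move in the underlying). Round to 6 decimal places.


d1 = 0.5647271877; d2 = 0.0947271877
phi(d1) = 0.3401403571; exp(-qT) = 0.9960079893; exp(-rT) = 0.9342604736
Gamma = exp(-qT) * phi(d1) / (S * sigma * sqrt(T)) = 0.9960079893 * 0.3401403571 / (0.9200 * 0.4700 * 1.0000000000) = 0.783493

Answer: Gamma = 0.783493


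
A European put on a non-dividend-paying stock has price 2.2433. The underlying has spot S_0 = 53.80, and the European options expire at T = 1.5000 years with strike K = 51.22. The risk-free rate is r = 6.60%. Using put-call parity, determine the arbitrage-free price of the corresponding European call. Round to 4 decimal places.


Put-call parity: C - P = S_0 * exp(-qT) - K * exp(-rT).
S_0 * exp(-qT) = 53.8000 * 1.00000000 = 53.80000000
K * exp(-rT) = 51.2200 * 0.90574271 = 46.39214150
C = P + S*exp(-qT) - K*exp(-rT)
C = 2.2433 + 53.80000000 - 46.39214150 = 9.6512

Answer: Call price = 9.6512


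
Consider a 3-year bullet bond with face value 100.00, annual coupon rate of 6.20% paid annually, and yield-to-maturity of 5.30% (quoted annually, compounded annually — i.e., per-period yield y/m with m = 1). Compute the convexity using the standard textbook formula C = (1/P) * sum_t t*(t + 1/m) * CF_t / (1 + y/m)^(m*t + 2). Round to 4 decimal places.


Coupon per period c = face * coupon_rate / m = 6.200000
Periods per year m = 1; per-period yield y/m = 0.053000
Number of cashflows N = 3
Cashflows (t years, CF_t, discount factor 1/(1+y/m)^(m*t), PV):
  t = 1.0000: CF_t = 6.200000, DF = 0.949668, PV = 5.887939
  t = 2.0000: CF_t = 6.200000, DF = 0.901869, PV = 5.591585
  t = 3.0000: CF_t = 106.200000, DF = 0.856475, PV = 90.957686
Price P = sum_t PV_t = 102.437210
Convexity numerator sum_t t*(t + 1/m) * CF_t / (1+y/m)^(m*t + 2):
  t = 1.0000: term = 10.620295
  t = 2.0000: term = 30.257250
  t = 3.0000: term = 984.382551
Convexity = (1/P) * sum = 1025.260096 / 102.437210 = 10.008669

Answer: Convexity = 10.0087


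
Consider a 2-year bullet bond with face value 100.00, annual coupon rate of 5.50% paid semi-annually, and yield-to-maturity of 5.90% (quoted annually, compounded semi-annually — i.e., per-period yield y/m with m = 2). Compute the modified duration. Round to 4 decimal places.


Answer: Modified duration = 1.8658

Derivation:
Coupon per period c = face * coupon_rate / m = 2.750000
Periods per year m = 2; per-period yield y/m = 0.029500
Number of cashflows N = 4
Cashflows (t years, CF_t, discount factor 1/(1+y/m)^(m*t), PV):
  t = 0.5000: CF_t = 2.750000, DF = 0.971345, PV = 2.671200
  t = 1.0000: CF_t = 2.750000, DF = 0.943512, PV = 2.594657
  t = 1.5000: CF_t = 2.750000, DF = 0.916476, PV = 2.520308
  t = 2.0000: CF_t = 102.750000, DF = 0.890214, PV = 91.469526
Price P = sum_t PV_t = 99.255691
First compute Macaulay numerator sum_t t * PV_t:
  t * PV_t at t = 0.5000: 1.335600
  t * PV_t at t = 1.0000: 2.594657
  t * PV_t at t = 1.5000: 3.780462
  t * PV_t at t = 2.0000: 182.939051
Macaulay duration D = 190.649770 / 99.255691 = 1.920794
Modified duration = D / (1 + y/m) = 1.920794 / (1 + 0.029500) = 1.865755


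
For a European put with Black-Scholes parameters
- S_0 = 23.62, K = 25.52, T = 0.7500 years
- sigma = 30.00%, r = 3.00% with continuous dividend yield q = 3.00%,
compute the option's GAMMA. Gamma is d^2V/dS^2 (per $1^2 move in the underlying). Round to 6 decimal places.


d1 = -0.1678882533; d2 = -0.4276958744
phi(d1) = 0.3933593273; exp(-qT) = 0.9777512372; exp(-rT) = 0.9777512372
Gamma = exp(-qT) * phi(d1) / (S * sigma * sqrt(T)) = 0.9777512372 * 0.3933593273 / (23.6200 * 0.3000 * 0.8660254038) = 0.062674

Answer: Gamma = 0.062674


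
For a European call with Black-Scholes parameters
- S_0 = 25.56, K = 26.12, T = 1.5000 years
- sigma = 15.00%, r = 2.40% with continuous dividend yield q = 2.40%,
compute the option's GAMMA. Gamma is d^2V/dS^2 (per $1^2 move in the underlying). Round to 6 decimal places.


d1 = -0.0261152343; d2 = -0.2098269651
phi(d1) = 0.3988062632; exp(-qT) = 0.9646402935; exp(-rT) = 0.9646402935
Gamma = exp(-qT) * phi(d1) / (S * sigma * sqrt(T)) = 0.9646402935 * 0.3988062632 / (25.5600 * 0.1500 * 1.2247448714) = 0.081927

Answer: Gamma = 0.081927


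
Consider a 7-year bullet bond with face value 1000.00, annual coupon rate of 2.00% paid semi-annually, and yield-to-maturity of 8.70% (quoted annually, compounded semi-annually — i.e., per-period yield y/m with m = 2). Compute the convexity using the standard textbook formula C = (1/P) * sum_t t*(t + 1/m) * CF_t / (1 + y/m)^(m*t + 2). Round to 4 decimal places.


Coupon per period c = face * coupon_rate / m = 10.000000
Periods per year m = 2; per-period yield y/m = 0.043500
Number of cashflows N = 14
Cashflows (t years, CF_t, discount factor 1/(1+y/m)^(m*t), PV):
  t = 0.5000: CF_t = 10.000000, DF = 0.958313, PV = 9.583134
  t = 1.0000: CF_t = 10.000000, DF = 0.918365, PV = 9.183645
  t = 1.5000: CF_t = 10.000000, DF = 0.880081, PV = 8.800810
  t = 2.0000: CF_t = 10.000000, DF = 0.843393, PV = 8.433934
  t = 2.5000: CF_t = 10.000000, DF = 0.808235, PV = 8.082351
  t = 3.0000: CF_t = 10.000000, DF = 0.774543, PV = 7.745425
  t = 3.5000: CF_t = 10.000000, DF = 0.742254, PV = 7.422545
  t = 4.0000: CF_t = 10.000000, DF = 0.711312, PV = 7.113124
  t = 4.5000: CF_t = 10.000000, DF = 0.681660, PV = 6.816602
  t = 5.0000: CF_t = 10.000000, DF = 0.653244, PV = 6.532441
  t = 5.5000: CF_t = 10.000000, DF = 0.626013, PV = 6.260125
  t = 6.0000: CF_t = 10.000000, DF = 0.599916, PV = 5.999162
  t = 6.5000: CF_t = 10.000000, DF = 0.574908, PV = 5.749077
  t = 7.0000: CF_t = 1010.000000, DF = 0.550942, PV = 556.451127
Price P = sum_t PV_t = 654.173501
Convexity numerator sum_t t*(t + 1/m) * CF_t / (1+y/m)^(m*t + 2):
  t = 0.5000: term = 4.400405
  t = 1.0000: term = 12.650901
  t = 1.5000: term = 24.247054
  t = 2.0000: term = 38.727127
  t = 2.5000: term = 55.669086
  t = 3.0000: term = 74.687801
  t = 3.5000: term = 95.432424
  t = 4.0000: term = 117.583930
  t = 4.5000: term = 140.852815
  t = 5.0000: term = 164.976943
  t = 5.5000: term = 189.719532
  t = 6.0000: term = 214.867267
  t = 6.5000: term = 240.228537
  t = 7.0000: term = 26828.810799
Convexity = (1/P) * sum = 28202.854621 / 654.173501 = 43.112194

Answer: Convexity = 43.1122


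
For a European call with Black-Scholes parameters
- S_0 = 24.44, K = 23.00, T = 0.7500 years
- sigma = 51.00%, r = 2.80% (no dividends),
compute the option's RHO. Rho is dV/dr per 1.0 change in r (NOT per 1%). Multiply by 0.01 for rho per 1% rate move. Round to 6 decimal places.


Answer: Rho = 8.204588

Derivation:
d1 = 0.4058759224; d2 = -0.0357970336
phi(d1) = 0.3673992435; exp(-qT) = 1.0000000000; exp(-rT) = 0.9792189646
N(d2) = 0.4857220992
Rho = K*T*exp(-rT)*N(d2) = 23.0000 * 0.7500 * 0.9792189646 * 0.4857220992 = 8.204588


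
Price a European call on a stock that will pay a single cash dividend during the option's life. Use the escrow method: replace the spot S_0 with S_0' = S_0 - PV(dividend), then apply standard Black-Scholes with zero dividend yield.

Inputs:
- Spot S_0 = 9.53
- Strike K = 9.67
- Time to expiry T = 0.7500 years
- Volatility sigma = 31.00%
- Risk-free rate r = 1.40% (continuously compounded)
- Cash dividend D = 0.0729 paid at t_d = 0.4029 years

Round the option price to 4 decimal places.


PV(D) = D * exp(-r * t_d) = 0.0729 * 0.99437528 = 0.07248996
S_0' = S_0 - PV(D) = 9.5300 - 0.07248996 = 9.45751004
d1 = (ln(S_0'/K) + (r + sigma^2/2)*T) / (sigma*sqrt(T)) = 0.09058190
d2 = d1 - sigma*sqrt(T) = -0.17788598
exp(-rT) = 0.98955493
N(d1) = 0.53608759; N(d2) = 0.42940626
C = S_0' * N(d1) - K * exp(-rT) * N(d2) = 9.45751004 * 0.53608759 - 9.6700 * 0.98955493 * 0.42940626 = 0.9611

Answer: Price = 0.9611


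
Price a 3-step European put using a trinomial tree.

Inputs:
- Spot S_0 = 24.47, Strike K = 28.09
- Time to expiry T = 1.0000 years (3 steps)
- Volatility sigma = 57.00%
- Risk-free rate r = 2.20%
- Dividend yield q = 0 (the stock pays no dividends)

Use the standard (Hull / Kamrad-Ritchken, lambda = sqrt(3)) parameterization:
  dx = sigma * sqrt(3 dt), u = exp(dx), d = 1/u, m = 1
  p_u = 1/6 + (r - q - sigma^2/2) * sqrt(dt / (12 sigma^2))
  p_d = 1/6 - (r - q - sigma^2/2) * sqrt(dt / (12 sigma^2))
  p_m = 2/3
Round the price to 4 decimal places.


Answer: Price = V(0,0) = 7.4254

Derivation:
dt = T/N = 0.333333; dx = sigma*sqrt(3*dt) = 0.570000
u = exp(dx) = 1.768267; d = 1/u = 0.565525
p_u = 0.125599, p_m = 0.666667, p_d = 0.207734
Discount per step: exp(-r*dt) = 0.992693
Stock lattice S(k, j) with j the centered position index:
  k=0: S(0,+0) = 24.4700
  k=1: S(1,-1) = 13.8384; S(1,+0) = 24.4700; S(1,+1) = 43.2695
  k=2: S(2,-2) = 7.8260; S(2,-1) = 13.8384; S(2,+0) = 24.4700; S(2,+1) = 43.2695; S(2,+2) = 76.5120
  k=3: S(3,-3) = 4.4258; S(3,-2) = 7.8260; S(3,-1) = 13.8384; S(3,+0) = 24.4700; S(3,+1) = 43.2695; S(3,+2) = 76.5120; S(3,+3) = 135.2937
Terminal payoffs V(N, j) = max(K - S_T, 0):
  V(3,-3) = 23.664214; V(3,-2) = 20.264029; V(3,-1) = 14.251593; V(3,+0) = 3.620000; V(3,+1) = 0.000000; V(3,+2) = 0.000000; V(3,+3) = 0.000000
Backward induction: V(k, j) = exp(-r*dt) * [p_u * V(k+1, j+1) + p_m * V(k+1, j) + p_d * V(k+1, j-1)]
  V(2,-2) = exp(-r*dt) * [p_u*14.251593 + p_m*20.264029 + p_d*23.664214] = 20.067501
  V(2,-1) = exp(-r*dt) * [p_u*3.620000 + p_m*14.251593 + p_d*20.264029] = 14.061759
  V(2,+0) = exp(-r*dt) * [p_u*0.000000 + p_m*3.620000 + p_d*14.251593] = 5.334608
  V(2,+1) = exp(-r*dt) * [p_u*0.000000 + p_m*0.000000 + p_d*3.620000] = 0.746502
  V(2,+2) = exp(-r*dt) * [p_u*0.000000 + p_m*0.000000 + p_d*0.000000] = 0.000000
  V(1,-1) = exp(-r*dt) * [p_u*5.334608 + p_m*14.061759 + p_d*20.067501] = 14.109381
  V(1,+0) = exp(-r*dt) * [p_u*0.746502 + p_m*5.334608 + p_d*14.061759] = 6.523257
  V(1,+1) = exp(-r*dt) * [p_u*0.000000 + p_m*0.746502 + p_d*5.334608] = 1.594114
  V(0,+0) = exp(-r*dt) * [p_u*1.594114 + p_m*6.523257 + p_d*14.109381] = 7.425402


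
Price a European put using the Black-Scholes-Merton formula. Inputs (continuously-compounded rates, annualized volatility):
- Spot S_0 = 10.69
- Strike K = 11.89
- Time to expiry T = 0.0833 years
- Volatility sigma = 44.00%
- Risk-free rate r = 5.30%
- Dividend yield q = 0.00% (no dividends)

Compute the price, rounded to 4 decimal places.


d1 = (ln(S/K) + (r - q + 0.5*sigma^2) * T) / (sigma * sqrt(T)) = -0.73950250
d2 = d1 - sigma * sqrt(T) = -0.86649416
exp(-rT) = 0.99559483; exp(-qT) = 1.00000000
P = K * exp(-rT) * N(-d2) - S_0 * exp(-qT) * N(-d1)
N(-d1) = 0.77019904; N(-d2) = 0.80689039
P = 11.8900 * 0.99559483 * 0.80689039 - 10.6900 * 1.00000000 * 0.77019904 = 1.3182

Answer: Price = 1.3182


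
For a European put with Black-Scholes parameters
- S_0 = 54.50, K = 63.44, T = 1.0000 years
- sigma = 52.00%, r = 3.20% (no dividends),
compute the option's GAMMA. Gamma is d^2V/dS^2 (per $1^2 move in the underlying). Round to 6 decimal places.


d1 = 0.0294348545; d2 = -0.4905651455
phi(d1) = 0.3987694939; exp(-qT) = 1.0000000000; exp(-rT) = 0.9685065821
Gamma = exp(-qT) * phi(d1) / (S * sigma * sqrt(T)) = 1.0000000000 * 0.3987694939 / (54.5000 * 0.5200 * 1.0000000000) = 0.014071

Answer: Gamma = 0.014071


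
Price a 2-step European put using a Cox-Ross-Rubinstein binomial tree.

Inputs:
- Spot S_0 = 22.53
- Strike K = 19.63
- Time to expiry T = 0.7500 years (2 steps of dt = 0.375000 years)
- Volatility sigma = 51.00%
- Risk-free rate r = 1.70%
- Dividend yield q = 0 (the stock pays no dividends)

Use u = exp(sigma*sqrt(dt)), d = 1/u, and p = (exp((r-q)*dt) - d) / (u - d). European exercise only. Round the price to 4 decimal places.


dt = T/N = 0.375000
u = exp(sigma*sqrt(dt)) = 1.366578; d = 1/u = 0.731755
p = (exp((r-q)*dt) - d) / (u - d) = 0.432625
Discount per step: exp(-r*dt) = 0.993645
Stock lattice S(k, i) with i counting down-moves:
  k=0: S(0,0) = 22.5300
  k=1: S(1,0) = 30.7890; S(1,1) = 16.4864
  k=2: S(2,0) = 42.0756; S(2,1) = 22.5300; S(2,2) = 12.0640
Terminal payoffs V(N, i) = max(K - S_T, 0):
  V(2,0) = 0.000000; V(2,1) = 0.000000; V(2,2) = 7.565975
Backward induction: V(k, i) = exp(-r*dt) * [p * V(k+1, i) + (1-p) * V(k+1, i+1)].
  V(1,0) = exp(-r*dt) * [p*0.000000 + (1-p)*0.000000] = 0.000000
  V(1,1) = exp(-r*dt) * [p*0.000000 + (1-p)*7.565975] = 4.265464
  V(0,0) = exp(-r*dt) * [p*0.000000 + (1-p)*4.265464] = 2.404737

Answer: Price = V(0,0) = 2.4047


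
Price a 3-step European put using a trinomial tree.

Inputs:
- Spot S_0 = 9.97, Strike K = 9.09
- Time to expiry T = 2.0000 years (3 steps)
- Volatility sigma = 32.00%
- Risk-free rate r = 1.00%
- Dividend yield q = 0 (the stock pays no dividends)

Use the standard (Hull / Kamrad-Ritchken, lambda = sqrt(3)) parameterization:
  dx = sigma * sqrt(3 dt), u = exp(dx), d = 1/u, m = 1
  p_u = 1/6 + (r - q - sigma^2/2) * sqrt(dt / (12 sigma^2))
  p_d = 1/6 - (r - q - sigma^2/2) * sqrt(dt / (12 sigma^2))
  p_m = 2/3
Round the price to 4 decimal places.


dt = T/N = 0.666667; dx = sigma*sqrt(3*dt) = 0.452548
u = exp(dx) = 1.572314; d = 1/u = 0.636005
p_u = 0.136320, p_m = 0.666667, p_d = 0.197013
Discount per step: exp(-r*dt) = 0.993356
Stock lattice S(k, j) with j the centered position index:
  k=0: S(0,+0) = 9.9700
  k=1: S(1,-1) = 6.3410; S(1,+0) = 9.9700; S(1,+1) = 15.6760
  k=2: S(2,-2) = 4.0329; S(2,-1) = 6.3410; S(2,+0) = 9.9700; S(2,+1) = 15.6760; S(2,+2) = 24.6475
  k=3: S(3,-3) = 2.5649; S(3,-2) = 4.0329; S(3,-1) = 6.3410; S(3,+0) = 9.9700; S(3,+1) = 15.6760; S(3,+2) = 24.6475; S(3,+3) = 38.7537
Terminal payoffs V(N, j) = max(K - S_T, 0):
  V(3,-3) = 6.525059; V(3,-2) = 5.057107; V(3,-1) = 2.749027; V(3,+0) = 0.000000; V(3,+1) = 0.000000; V(3,+2) = 0.000000; V(3,+3) = 0.000000
Backward induction: V(k, j) = exp(-r*dt) * [p_u * V(k+1, j+1) + p_m * V(k+1, j) + p_d * V(k+1, j-1)]
  V(2,-2) = exp(-r*dt) * [p_u*2.749027 + p_m*5.057107 + p_d*6.525059] = 4.998243
  V(2,-1) = exp(-r*dt) * [p_u*0.000000 + p_m*2.749027 + p_d*5.057107] = 2.810205
  V(2,+0) = exp(-r*dt) * [p_u*0.000000 + p_m*0.000000 + p_d*2.749027] = 0.537996
  V(2,+1) = exp(-r*dt) * [p_u*0.000000 + p_m*0.000000 + p_d*0.000000] = 0.000000
  V(2,+2) = exp(-r*dt) * [p_u*0.000000 + p_m*0.000000 + p_d*0.000000] = 0.000000
  V(1,-1) = exp(-r*dt) * [p_u*0.537996 + p_m*2.810205 + p_d*4.998243] = 2.912052
  V(1,+0) = exp(-r*dt) * [p_u*0.000000 + p_m*0.537996 + p_d*2.810205] = 0.906250
  V(1,+1) = exp(-r*dt) * [p_u*0.000000 + p_m*0.000000 + p_d*0.537996] = 0.105288
  V(0,+0) = exp(-r*dt) * [p_u*0.105288 + p_m*0.906250 + p_d*2.912052] = 1.184311

Answer: Price = V(0,0) = 1.1843


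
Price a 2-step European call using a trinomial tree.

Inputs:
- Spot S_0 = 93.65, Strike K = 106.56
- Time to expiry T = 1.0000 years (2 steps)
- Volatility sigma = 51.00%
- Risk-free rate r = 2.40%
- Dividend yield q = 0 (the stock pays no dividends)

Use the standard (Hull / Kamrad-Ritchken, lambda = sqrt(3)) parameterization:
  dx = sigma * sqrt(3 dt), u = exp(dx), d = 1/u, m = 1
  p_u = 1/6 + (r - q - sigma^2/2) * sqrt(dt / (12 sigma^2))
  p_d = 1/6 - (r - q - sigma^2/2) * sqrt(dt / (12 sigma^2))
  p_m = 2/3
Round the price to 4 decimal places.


Answer: Price = V(0,0) = 14.3649

Derivation:
dt = T/N = 0.500000; dx = sigma*sqrt(3*dt) = 0.624620
u = exp(dx) = 1.867536; d = 1/u = 0.535465
p_u = 0.124221, p_m = 0.666667, p_d = 0.209112
Discount per step: exp(-r*dt) = 0.988072
Stock lattice S(k, j) with j the centered position index:
  k=0: S(0,+0) = 93.6500
  k=1: S(1,-1) = 50.1463; S(1,+0) = 93.6500; S(1,+1) = 174.8947
  k=2: S(2,-2) = 26.8516; S(2,-1) = 50.1463; S(2,+0) = 93.6500; S(2,+1) = 174.8947; S(2,+2) = 326.6222
Terminal payoffs V(N, j) = max(S_T - K, 0):
  V(2,-2) = 0.000000; V(2,-1) = 0.000000; V(2,+0) = 0.000000; V(2,+1) = 68.334741; V(2,+2) = 220.062215
Backward induction: V(k, j) = exp(-r*dt) * [p_u * V(k+1, j+1) + p_m * V(k+1, j) + p_d * V(k+1, j-1)]
  V(1,-1) = exp(-r*dt) * [p_u*0.000000 + p_m*0.000000 + p_d*0.000000] = 0.000000
  V(1,+0) = exp(-r*dt) * [p_u*68.334741 + p_m*0.000000 + p_d*0.000000] = 8.387345
  V(1,+1) = exp(-r*dt) * [p_u*220.062215 + p_m*68.334741 + p_d*0.000000] = 72.023323
  V(0,+0) = exp(-r*dt) * [p_u*72.023323 + p_m*8.387345 + p_d*0.000000] = 14.364944


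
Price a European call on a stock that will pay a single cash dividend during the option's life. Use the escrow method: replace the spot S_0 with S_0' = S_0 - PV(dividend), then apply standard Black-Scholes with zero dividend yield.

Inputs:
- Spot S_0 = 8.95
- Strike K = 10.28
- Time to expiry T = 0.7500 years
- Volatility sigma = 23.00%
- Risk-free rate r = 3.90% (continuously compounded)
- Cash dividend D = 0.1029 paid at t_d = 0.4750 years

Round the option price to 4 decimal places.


PV(D) = D * exp(-r * t_d) = 0.1029 * 0.98164553 = 0.10101133
S_0' = S_0 - PV(D) = 8.9500 - 0.10101133 = 8.84898867
d1 = (ln(S_0'/K) + (r + sigma^2/2)*T) / (sigma*sqrt(T)) = -0.50610817
d2 = d1 - sigma*sqrt(T) = -0.70529401
exp(-rT) = 0.97117364
N(d1) = 0.30639036; N(d2) = 0.24031364
C = S_0' * N(d1) - K * exp(-rT) * N(d2) = 8.84898867 * 0.30639036 - 10.2800 * 0.97117364 * 0.24031364 = 0.3120

Answer: Price = 0.3120


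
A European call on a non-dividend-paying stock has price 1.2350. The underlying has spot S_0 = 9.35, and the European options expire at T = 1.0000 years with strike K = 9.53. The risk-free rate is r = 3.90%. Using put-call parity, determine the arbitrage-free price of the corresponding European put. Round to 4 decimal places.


Put-call parity: C - P = S_0 * exp(-qT) - K * exp(-rT).
S_0 * exp(-qT) = 9.3500 * 1.00000000 = 9.35000000
K * exp(-rT) = 9.5300 * 0.96175071 = 9.16548426
P = C - S*exp(-qT) + K*exp(-rT)
P = 1.2350 - 9.35000000 + 9.16548426 = 1.0505

Answer: Put price = 1.0505


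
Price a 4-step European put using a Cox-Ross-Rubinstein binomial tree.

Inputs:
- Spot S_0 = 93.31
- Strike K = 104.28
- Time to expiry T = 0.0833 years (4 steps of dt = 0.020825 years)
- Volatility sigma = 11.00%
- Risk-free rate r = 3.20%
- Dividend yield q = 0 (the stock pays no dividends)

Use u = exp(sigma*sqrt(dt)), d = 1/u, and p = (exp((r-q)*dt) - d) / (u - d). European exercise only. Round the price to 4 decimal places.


Answer: Price = V(0,0) = 10.6924

Derivation:
dt = T/N = 0.020825
u = exp(sigma*sqrt(dt)) = 1.016001; d = 1/u = 0.984251
p = (exp((r-q)*dt) - d) / (u - d) = 0.517028
Discount per step: exp(-r*dt) = 0.999334
Stock lattice S(k, i) with i counting down-moves:
  k=0: S(0,0) = 93.3100
  k=1: S(1,0) = 94.8030; S(1,1) = 91.8405
  k=2: S(2,0) = 96.3199; S(2,1) = 93.3100; S(2,2) = 90.3941
  k=3: S(3,0) = 97.8611; S(3,1) = 94.8030; S(3,2) = 91.8405; S(3,3) = 88.9705
  k=4: S(4,0) = 99.4269; S(4,1) = 96.3199; S(4,2) = 93.3100; S(4,3) = 90.3941; S(4,4) = 87.5694
Terminal payoffs V(N, i) = max(K - S_T, 0):
  V(4,0) = 4.853059; V(4,1) = 7.960076; V(4,2) = 10.970000; V(4,3) = 13.885867; V(4,4) = 16.710614
Backward induction: V(k, i) = exp(-r*dt) * [p * V(k+1, i) + (1-p) * V(k+1, i+1)].
  V(3,0) = exp(-r*dt) * [p*4.853059 + (1-p)*7.960076] = 6.349428
  V(3,1) = exp(-r*dt) * [p*7.960076 + (1-p)*10.970000] = 9.407513
  V(3,2) = exp(-r*dt) * [p*10.970000 + (1-p)*13.885867] = 12.370036
  V(3,3) = exp(-r*dt) * [p*13.885867 + (1-p)*16.710614] = 15.239981
  V(2,0) = exp(-r*dt) * [p*6.349428 + (1-p)*9.407513] = 7.821184
  V(2,1) = exp(-r*dt) * [p*9.407513 + (1-p)*12.370036] = 10.831108
  V(2,2) = exp(-r*dt) * [p*12.370036 + (1-p)*15.239981] = 13.746975
  V(1,0) = exp(-r*dt) * [p*7.821184 + (1-p)*10.831108] = 9.268714
  V(1,1) = exp(-r*dt) * [p*10.831108 + (1-p)*13.746975] = 12.231236
  V(0,0) = exp(-r*dt) * [p*9.268714 + (1-p)*12.231236] = 10.692401


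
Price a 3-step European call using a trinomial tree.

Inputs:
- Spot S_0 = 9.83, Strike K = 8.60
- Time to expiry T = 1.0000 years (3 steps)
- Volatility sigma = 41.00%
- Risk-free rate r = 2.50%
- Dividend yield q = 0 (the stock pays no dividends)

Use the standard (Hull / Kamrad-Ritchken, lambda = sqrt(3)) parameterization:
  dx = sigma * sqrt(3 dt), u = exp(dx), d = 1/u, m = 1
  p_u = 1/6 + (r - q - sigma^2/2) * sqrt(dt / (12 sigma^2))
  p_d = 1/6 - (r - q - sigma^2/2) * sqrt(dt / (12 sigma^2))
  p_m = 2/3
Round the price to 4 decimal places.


dt = T/N = 0.333333; dx = sigma*sqrt(3*dt) = 0.410000
u = exp(dx) = 1.506818; d = 1/u = 0.663650
p_u = 0.142663, p_m = 0.666667, p_d = 0.190671
Discount per step: exp(-r*dt) = 0.991701
Stock lattice S(k, j) with j the centered position index:
  k=0: S(0,+0) = 9.8300
  k=1: S(1,-1) = 6.5237; S(1,+0) = 9.8300; S(1,+1) = 14.8120
  k=2: S(2,-2) = 4.3294; S(2,-1) = 6.5237; S(2,+0) = 9.8300; S(2,+1) = 14.8120; S(2,+2) = 22.3190
  k=3: S(3,-3) = 2.8732; S(3,-2) = 4.3294; S(3,-1) = 6.5237; S(3,+0) = 9.8300; S(3,+1) = 14.8120; S(3,+2) = 22.3190; S(3,+3) = 33.6307
Terminal payoffs V(N, j) = max(S_T - K, 0):
  V(3,-3) = 0.000000; V(3,-2) = 0.000000; V(3,-1) = 0.000000; V(3,+0) = 1.230000; V(3,+1) = 6.212019; V(3,+2) = 13.719013; V(3,+3) = 25.030686
Backward induction: V(k, j) = exp(-r*dt) * [p_u * V(k+1, j+1) + p_m * V(k+1, j) + p_d * V(k+1, j-1)]
  V(2,-2) = exp(-r*dt) * [p_u*0.000000 + p_m*0.000000 + p_d*0.000000] = 0.000000
  V(2,-1) = exp(-r*dt) * [p_u*1.230000 + p_m*0.000000 + p_d*0.000000] = 0.174019
  V(2,+0) = exp(-r*dt) * [p_u*6.212019 + p_m*1.230000 + p_d*0.000000] = 1.692063
  V(2,+1) = exp(-r*dt) * [p_u*13.719013 + p_m*6.212019 + p_d*1.230000] = 6.280505
  V(2,+2) = exp(-r*dt) * [p_u*25.030686 + p_m*13.719013 + p_d*6.212019] = 13.786038
  V(1,-1) = exp(-r*dt) * [p_u*1.692063 + p_m*0.174019 + p_d*0.000000] = 0.354441
  V(1,+0) = exp(-r*dt) * [p_u*6.280505 + p_m*1.692063 + p_d*0.174019] = 2.040143
  V(1,+1) = exp(-r*dt) * [p_u*13.786038 + p_m*6.280505 + p_d*1.692063] = 6.422637
  V(0,+0) = exp(-r*dt) * [p_u*6.422637 + p_m*2.040143 + p_d*0.354441] = 2.324495

Answer: Price = V(0,0) = 2.3245


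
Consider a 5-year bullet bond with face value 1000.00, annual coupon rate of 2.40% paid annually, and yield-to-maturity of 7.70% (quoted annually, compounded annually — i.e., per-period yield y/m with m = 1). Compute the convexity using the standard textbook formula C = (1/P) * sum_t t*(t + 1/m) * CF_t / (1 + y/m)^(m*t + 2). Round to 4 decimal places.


Coupon per period c = face * coupon_rate / m = 24.000000
Periods per year m = 1; per-period yield y/m = 0.077000
Number of cashflows N = 5
Cashflows (t years, CF_t, discount factor 1/(1+y/m)^(m*t), PV):
  t = 1.0000: CF_t = 24.000000, DF = 0.928505, PV = 22.284123
  t = 2.0000: CF_t = 24.000000, DF = 0.862122, PV = 20.690922
  t = 3.0000: CF_t = 24.000000, DF = 0.800484, PV = 19.211626
  t = 4.0000: CF_t = 24.000000, DF = 0.743254, PV = 17.838093
  t = 5.0000: CF_t = 1024.000000, DF = 0.690115, PV = 706.677787
Price P = sum_t PV_t = 786.702550
Convexity numerator sum_t t*(t + 1/m) * CF_t / (1+y/m)^(m*t + 2):
  t = 1.0000: term = 38.423253
  t = 2.0000: term = 107.028559
  t = 3.0000: term = 198.753128
  t = 4.0000: term = 307.572156
  t = 5.0000: term = 18277.268350
Convexity = (1/P) * sum = 18929.045446 / 786.702550 = 24.061248

Answer: Convexity = 24.0612


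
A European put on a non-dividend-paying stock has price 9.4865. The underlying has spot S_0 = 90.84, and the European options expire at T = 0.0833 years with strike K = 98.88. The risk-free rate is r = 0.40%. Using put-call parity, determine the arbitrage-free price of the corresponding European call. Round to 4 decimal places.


Answer: Call price = 1.4794

Derivation:
Put-call parity: C - P = S_0 * exp(-qT) - K * exp(-rT).
S_0 * exp(-qT) = 90.8400 * 1.00000000 = 90.84000000
K * exp(-rT) = 98.8800 * 0.99966686 = 98.84705867
C = P + S*exp(-qT) - K*exp(-rT)
C = 9.4865 + 90.84000000 - 98.84705867 = 1.4794


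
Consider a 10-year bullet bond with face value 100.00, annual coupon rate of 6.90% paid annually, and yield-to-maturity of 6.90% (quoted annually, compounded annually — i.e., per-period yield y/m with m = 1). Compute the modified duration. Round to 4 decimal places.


Answer: Modified duration = 7.0562

Derivation:
Coupon per period c = face * coupon_rate / m = 6.900000
Periods per year m = 1; per-period yield y/m = 0.069000
Number of cashflows N = 10
Cashflows (t years, CF_t, discount factor 1/(1+y/m)^(m*t), PV):
  t = 1.0000: CF_t = 6.900000, DF = 0.935454, PV = 6.454630
  t = 2.0000: CF_t = 6.900000, DF = 0.875074, PV = 6.038008
  t = 3.0000: CF_t = 6.900000, DF = 0.818591, PV = 5.648277
  t = 4.0000: CF_t = 6.900000, DF = 0.765754, PV = 5.283701
  t = 5.0000: CF_t = 6.900000, DF = 0.716327, PV = 4.942658
  t = 6.0000: CF_t = 6.900000, DF = 0.670091, PV = 4.623628
  t = 7.0000: CF_t = 6.900000, DF = 0.626839, PV = 4.325190
  t = 8.0000: CF_t = 6.900000, DF = 0.586379, PV = 4.046015
  t = 9.0000: CF_t = 6.900000, DF = 0.548530, PV = 3.784859
  t = 10.0000: CF_t = 106.900000, DF = 0.513125, PV = 54.853034
Price P = sum_t PV_t = 100.000000
First compute Macaulay numerator sum_t t * PV_t:
  t * PV_t at t = 1.0000: 6.454630
  t * PV_t at t = 2.0000: 12.076016
  t * PV_t at t = 3.0000: 16.944831
  t * PV_t at t = 4.0000: 21.134806
  t * PV_t at t = 5.0000: 24.713290
  t * PV_t at t = 6.0000: 27.741766
  t * PV_t at t = 7.0000: 30.276327
  t * PV_t at t = 8.0000: 32.368117
  t * PV_t at t = 9.0000: 34.063734
  t * PV_t at t = 10.0000: 548.530339
Macaulay duration D = 754.303857 / 100.000000 = 7.543039
Modified duration = D / (1 + y/m) = 7.543039 / (1 + 0.069000) = 7.056163
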